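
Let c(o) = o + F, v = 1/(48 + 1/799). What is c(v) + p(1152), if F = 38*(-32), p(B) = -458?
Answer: -64202123/38353 ≈ -1674.0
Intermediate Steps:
v = 799/38353 (v = 1/(48 + 1/799) = 1/(38353/799) = 799/38353 ≈ 0.020833)
F = -1216
c(o) = -1216 + o (c(o) = o - 1216 = -1216 + o)
c(v) + p(1152) = (-1216 + 799/38353) - 458 = -46636449/38353 - 458 = -64202123/38353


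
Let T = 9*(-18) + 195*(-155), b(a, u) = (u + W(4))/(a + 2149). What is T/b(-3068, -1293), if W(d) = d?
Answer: -27925653/1289 ≈ -21665.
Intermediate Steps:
b(a, u) = (4 + u)/(2149 + a) (b(a, u) = (u + 4)/(a + 2149) = (4 + u)/(2149 + a))
T = -30387 (T = -162 - 30225 = -30387)
T/b(-3068, -1293) = -30387*(2149 - 3068)/(4 - 1293) = -30387/(-1289/(-919)) = -30387/((-1/919*(-1289))) = -30387/1289/919 = -30387*919/1289 = -27925653/1289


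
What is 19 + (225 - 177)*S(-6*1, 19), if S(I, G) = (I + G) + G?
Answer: 1555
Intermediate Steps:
S(I, G) = I + 2*G (S(I, G) = (G + I) + G = I + 2*G)
19 + (225 - 177)*S(-6*1, 19) = 19 + (225 - 177)*(-6*1 + 2*19) = 19 + 48*(-6 + 38) = 19 + 48*32 = 19 + 1536 = 1555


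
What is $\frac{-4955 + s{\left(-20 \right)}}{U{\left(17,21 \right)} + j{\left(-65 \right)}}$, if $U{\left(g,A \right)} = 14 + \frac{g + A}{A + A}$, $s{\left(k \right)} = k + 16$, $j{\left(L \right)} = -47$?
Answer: $\frac{104139}{674} \approx 154.51$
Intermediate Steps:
$s{\left(k \right)} = 16 + k$
$U{\left(g,A \right)} = 14 + \frac{A + g}{2 A}$
$\frac{-4955 + s{\left(-20 \right)}}{U{\left(17,21 \right)} + j{\left(-65 \right)}} = \frac{-4955 + \left(16 - 20\right)}{\frac{17 + 29 \cdot 21}{2 \cdot 21} - 47} = \frac{-4955 - 4}{\frac{1}{2} \cdot \frac{1}{21} \left(17 + 609\right) - 47} = - \frac{4959}{\frac{1}{2} \cdot \frac{1}{21} \cdot 626 - 47} = - \frac{4959}{\frac{313}{21} - 47} = - \frac{4959}{- \frac{674}{21}} = \left(-4959\right) \left(- \frac{21}{674}\right) = \frac{104139}{674}$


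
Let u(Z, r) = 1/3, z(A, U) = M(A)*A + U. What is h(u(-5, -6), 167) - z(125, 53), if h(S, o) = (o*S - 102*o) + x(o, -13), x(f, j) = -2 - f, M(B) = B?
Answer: -98476/3 ≈ -32825.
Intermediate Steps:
z(A, U) = U + A² (z(A, U) = A*A + U = A² + U = U + A²)
u(Z, r) = ⅓
h(S, o) = -2 - 103*o + S*o (h(S, o) = (o*S - 102*o) + (-2 - o) = (S*o - 102*o) + (-2 - o) = (-102*o + S*o) + (-2 - o) = -2 - 103*o + S*o)
h(u(-5, -6), 167) - z(125, 53) = (-2 - 103*167 + (⅓)*167) - (53 + 125²) = (-2 - 17201 + 167/3) - (53 + 15625) = -51442/3 - 1*15678 = -51442/3 - 15678 = -98476/3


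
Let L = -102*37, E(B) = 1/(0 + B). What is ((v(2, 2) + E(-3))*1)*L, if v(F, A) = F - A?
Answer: 1258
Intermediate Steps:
E(B) = 1/B
L = -3774
((v(2, 2) + E(-3))*1)*L = (((2 - 1*2) + 1/(-3))*1)*(-3774) = (((2 - 2) - ⅓)*1)*(-3774) = ((0 - ⅓)*1)*(-3774) = -⅓*1*(-3774) = -⅓*(-3774) = 1258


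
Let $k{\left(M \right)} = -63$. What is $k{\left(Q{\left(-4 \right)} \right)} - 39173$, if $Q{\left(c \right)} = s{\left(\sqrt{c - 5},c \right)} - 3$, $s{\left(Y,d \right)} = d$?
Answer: $-39236$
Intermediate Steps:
$Q{\left(c \right)} = -3 + c$ ($Q{\left(c \right)} = c - 3 = -3 + c$)
$k{\left(Q{\left(-4 \right)} \right)} - 39173 = -63 - 39173 = -39236$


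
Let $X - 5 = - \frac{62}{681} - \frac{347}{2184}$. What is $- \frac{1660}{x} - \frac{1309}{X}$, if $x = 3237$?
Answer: $- \frac{2305140988}{8349315} \approx -276.09$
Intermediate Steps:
$X = \frac{2354935}{495768}$ ($X = 5 - \left(\frac{62}{681} + \frac{347}{2184}\right) = 5 - \frac{123905}{495768} = \frac{2354935}{495768} \approx 4.7501$)
$- \frac{1660}{x} - \frac{1309}{X} = - \frac{1660}{3237} - \frac{1309}{\frac{2354935}{495768}} = \left(-1660\right) \frac{1}{3237} - \frac{58996392}{214085} = - \frac{20}{39} - \frac{58996392}{214085} = - \frac{2305140988}{8349315}$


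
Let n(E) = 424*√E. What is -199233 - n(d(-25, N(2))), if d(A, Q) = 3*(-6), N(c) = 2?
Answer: -199233 - 1272*I*√2 ≈ -1.9923e+5 - 1798.9*I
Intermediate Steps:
d(A, Q) = -18
-199233 - n(d(-25, N(2))) = -199233 - 424*√(-18) = -199233 - 424*3*I*√2 = -199233 - 1272*I*√2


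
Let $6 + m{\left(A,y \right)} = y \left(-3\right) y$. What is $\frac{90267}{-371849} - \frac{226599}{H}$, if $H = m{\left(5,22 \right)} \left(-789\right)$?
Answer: $- \frac{62700112735}{142586986446} \approx -0.43973$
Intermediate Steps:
$m{\left(A,y \right)} = -6 - 3 y^{2}$ ($m{\left(A,y \right)} = -6 + y \left(-3\right) y = -6 + - 3 y y = -6 - 3 y^{2}$)
$H = 1150362$ ($H = \left(-6 - 3 \cdot 22^{2}\right) \left(-789\right) = \left(-6 - 1452\right) \left(-789\right) = \left(-1458\right) \left(-789\right) = 1150362$)
$\frac{90267}{-371849} - \frac{226599}{H} = \frac{90267}{-371849} - \frac{226599}{1150362} = 90267 \left(- \frac{1}{371849}\right) - \frac{75533}{383454} = - \frac{90267}{371849} - \frac{75533}{383454} = - \frac{62700112735}{142586986446}$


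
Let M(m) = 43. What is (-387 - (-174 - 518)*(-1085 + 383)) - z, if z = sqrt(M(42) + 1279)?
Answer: -486171 - sqrt(1322) ≈ -4.8621e+5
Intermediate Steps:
z = sqrt(1322) (z = sqrt(43 + 1279) = sqrt(1322) ≈ 36.359)
(-387 - (-174 - 518)*(-1085 + 383)) - z = (-387 - (-174 - 518)*(-1085 + 383)) - sqrt(1322) = (-387 - (-692)*(-702)) - sqrt(1322) = (-387 - 1*485784) - sqrt(1322) = (-387 - 485784) - sqrt(1322) = -486171 - sqrt(1322)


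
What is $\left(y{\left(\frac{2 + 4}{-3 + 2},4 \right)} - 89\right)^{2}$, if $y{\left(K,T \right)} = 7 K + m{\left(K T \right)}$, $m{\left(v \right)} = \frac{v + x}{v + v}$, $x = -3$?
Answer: $\frac{4355569}{256} \approx 17014.0$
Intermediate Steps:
$m{\left(v \right)} = \frac{-3 + v}{2 v}$ ($m{\left(v \right)} = \frac{v - 3}{v + v} = \frac{-3 + v}{2 v}$)
$y{\left(K,T \right)} = 7 K + \frac{-3 + K T}{2 K T}$
$\left(y{\left(\frac{2 + 4}{-3 + 2},4 \right)} - 89\right)^{2} = \left(\left(\frac{1}{2} + 7 \frac{2 + 4}{-3 + 2} - \frac{3}{2 \frac{2 + 4}{-3 + 2} \cdot 4}\right) - 89\right)^{2} = \left(\left(\frac{1}{2} + 7 \frac{6}{-1} - \frac{3}{2} \frac{1}{6 \frac{1}{-1}} \cdot \frac{1}{4}\right) - 89\right)^{2} = \left(\left(\frac{1}{2} + 7 \cdot 6 \left(-1\right) - \frac{3}{2} \frac{1}{6 \left(-1\right)} \frac{1}{4}\right) - 89\right)^{2} = \left(\left(\frac{1}{2} + 7 \left(-6\right) - \frac{3}{2} \frac{1}{-6} \cdot \frac{1}{4}\right) - 89\right)^{2} = \left(\left(\frac{1}{2} - 42 - \left(- \frac{1}{4}\right) \frac{1}{4}\right) - 89\right)^{2} = \left(\left(\frac{1}{2} - 42 + \frac{1}{16}\right) - 89\right)^{2} = \left(- \frac{663}{16} - 89\right)^{2} = \left(- \frac{2087}{16}\right)^{2} = \frac{4355569}{256}$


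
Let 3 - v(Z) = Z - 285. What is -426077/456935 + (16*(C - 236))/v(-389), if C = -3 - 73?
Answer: -2569473649/309344995 ≈ -8.3062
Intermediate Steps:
C = -76
v(Z) = 288 - Z (v(Z) = 3 - (Z - 285) = 3 - (-285 + Z) = 3 + (285 - Z) = 288 - Z)
-426077/456935 + (16*(C - 236))/v(-389) = -426077/456935 + (16*(-76 - 236))/(288 - 1*(-389)) = -426077*1/456935 + (16*(-312))/(288 + 389) = -426077/456935 - 4992/677 = -2569473649/309344995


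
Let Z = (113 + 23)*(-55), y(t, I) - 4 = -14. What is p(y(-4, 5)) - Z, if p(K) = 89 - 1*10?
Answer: 7559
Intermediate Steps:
y(t, I) = -10 (y(t, I) = 4 - 14 = -10)
p(K) = 79 (p(K) = 89 - 10 = 79)
Z = -7480 (Z = 136*(-55) = -7480)
p(y(-4, 5)) - Z = 79 - 1*(-7480) = 79 + 7480 = 7559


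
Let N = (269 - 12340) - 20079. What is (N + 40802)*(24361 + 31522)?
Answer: 483499716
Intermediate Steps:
N = -32150 (N = -12071 - 20079 = -32150)
(N + 40802)*(24361 + 31522) = (-32150 + 40802)*(24361 + 31522) = 8652*55883 = 483499716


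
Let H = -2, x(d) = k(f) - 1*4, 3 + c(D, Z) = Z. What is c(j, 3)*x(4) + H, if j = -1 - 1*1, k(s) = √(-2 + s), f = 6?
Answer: -2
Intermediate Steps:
j = -2 (j = -1 - 1 = -2)
c(D, Z) = -3 + Z
x(d) = -2 (x(d) = √(-2 + 6) - 1*4 = √4 - 4 = 2 - 4 = -2)
c(j, 3)*x(4) + H = (-3 + 3)*(-2) - 2 = 0*(-2) - 2 = 0 - 2 = -2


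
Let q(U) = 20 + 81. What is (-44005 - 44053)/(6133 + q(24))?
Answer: -44029/3117 ≈ -14.125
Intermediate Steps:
q(U) = 101
(-44005 - 44053)/(6133 + q(24)) = (-44005 - 44053)/(6133 + 101) = -88058/6234 = -88058*1/6234 = -44029/3117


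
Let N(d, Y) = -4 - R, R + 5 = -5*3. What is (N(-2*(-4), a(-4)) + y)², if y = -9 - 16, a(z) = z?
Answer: 81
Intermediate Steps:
R = -20 (R = -5 - 5*3 = -5 - 15 = -20)
y = -25
N(d, Y) = 16 (N(d, Y) = -4 - 1*(-20) = -4 + 20 = 16)
(N(-2*(-4), a(-4)) + y)² = (16 - 25)² = (-9)² = 81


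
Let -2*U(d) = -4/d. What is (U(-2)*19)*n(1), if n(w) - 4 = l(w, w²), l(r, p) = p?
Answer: -95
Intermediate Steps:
n(w) = 4 + w²
U(d) = 2/d (U(d) = -(-2)/d = 2/d)
(U(-2)*19)*n(1) = ((2/(-2))*19)*(4 + 1²) = ((2*(-½))*19)*(4 + 1) = -1*19*5 = -19*5 = -95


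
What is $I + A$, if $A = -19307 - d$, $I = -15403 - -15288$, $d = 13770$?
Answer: $-33192$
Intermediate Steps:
$I = -115$ ($I = -15403 + 15288 = -115$)
$A = -33077$ ($A = -19307 - 13770 = -33077$)
$I + A = -115 - 33077 = -33192$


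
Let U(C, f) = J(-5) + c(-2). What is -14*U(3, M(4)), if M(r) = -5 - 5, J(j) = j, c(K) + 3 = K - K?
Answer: 112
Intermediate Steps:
c(K) = -3 (c(K) = -3 + (K - K) = -3 + 0 = -3)
M(r) = -10
U(C, f) = -8 (U(C, f) = -5 - 3 = -8)
-14*U(3, M(4)) = -14*(-8) = 112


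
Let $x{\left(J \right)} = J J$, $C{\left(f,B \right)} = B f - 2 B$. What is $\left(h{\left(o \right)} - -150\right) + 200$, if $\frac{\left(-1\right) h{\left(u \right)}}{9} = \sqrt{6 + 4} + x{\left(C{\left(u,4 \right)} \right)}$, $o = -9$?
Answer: $-17074 - 9 \sqrt{10} \approx -17102.0$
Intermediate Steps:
$C{\left(f,B \right)} = - 2 B + B f$
$x{\left(J \right)} = J^{2}$
$h{\left(u \right)} = - 9 \sqrt{10} - 9 \left(-8 + 4 u\right)^{2}$ ($h{\left(u \right)} = - 9 \left(\sqrt{6 + 4} + \left(4 \left(-2 + u\right)\right)^{2}\right) = - 9 \left(\sqrt{10} + \left(-8 + 4 u\right)^{2}\right) = - 9 \sqrt{10} - 9 \left(-8 + 4 u\right)^{2}$)
$\left(h{\left(o \right)} - -150\right) + 200 = \left(\left(- 144 \left(-2 - 9\right)^{2} - 9 \sqrt{10}\right) - -150\right) + 200 = \left(\left(- 144 \left(-11\right)^{2} - 9 \sqrt{10}\right) + 150\right) + 200 = \left(\left(\left(-144\right) 121 - 9 \sqrt{10}\right) + 150\right) + 200 = \left(\left(-17424 - 9 \sqrt{10}\right) + 150\right) + 200 = \left(-17274 - 9 \sqrt{10}\right) + 200 = -17074 - 9 \sqrt{10}$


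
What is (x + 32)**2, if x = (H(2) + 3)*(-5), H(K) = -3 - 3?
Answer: 2209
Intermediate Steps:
H(K) = -6
x = 15 (x = (-6 + 3)*(-5) = -3*(-5) = 15)
(x + 32)**2 = (15 + 32)**2 = 47**2 = 2209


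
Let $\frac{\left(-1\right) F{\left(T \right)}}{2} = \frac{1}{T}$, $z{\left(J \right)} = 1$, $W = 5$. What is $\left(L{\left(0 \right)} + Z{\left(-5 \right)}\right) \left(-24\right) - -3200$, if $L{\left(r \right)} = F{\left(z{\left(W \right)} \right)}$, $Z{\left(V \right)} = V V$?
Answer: $2648$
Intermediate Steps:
$Z{\left(V \right)} = V^{2}$
$F{\left(T \right)} = - \frac{2}{T}$
$L{\left(r \right)} = -2$ ($L{\left(r \right)} = - \frac{2}{1} = \left(-2\right) 1 = -2$)
$\left(L{\left(0 \right)} + Z{\left(-5 \right)}\right) \left(-24\right) - -3200 = \left(-2 + \left(-5\right)^{2}\right) \left(-24\right) - -3200 = \left(-2 + 25\right) \left(-24\right) + 3200 = 23 \left(-24\right) + 3200 = -552 + 3200 = 2648$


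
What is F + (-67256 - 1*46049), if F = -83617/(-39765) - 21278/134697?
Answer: -202292264439382/1785408735 ≈ -1.1330e+5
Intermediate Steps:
F = 3472279793/1785408735 (F = -83617*(-1/39765) - 21278*1/134697 = 83617/39765 - 21278/134697 = 3472279793/1785408735 ≈ 1.9448)
F + (-67256 - 1*46049) = 3472279793/1785408735 + (-67256 - 1*46049) = 3472279793/1785408735 + (-67256 - 46049) = 3472279793/1785408735 - 113305 = -202292264439382/1785408735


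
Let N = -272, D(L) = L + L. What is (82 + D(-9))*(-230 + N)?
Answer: -32128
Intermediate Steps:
D(L) = 2*L
(82 + D(-9))*(-230 + N) = (82 + 2*(-9))*(-230 - 272) = (82 - 18)*(-502) = 64*(-502) = -32128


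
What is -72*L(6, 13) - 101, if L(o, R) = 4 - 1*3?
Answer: -173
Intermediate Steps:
L(o, R) = 1 (L(o, R) = 4 - 3 = 1)
-72*L(6, 13) - 101 = -72*1 - 101 = -72 - 101 = -173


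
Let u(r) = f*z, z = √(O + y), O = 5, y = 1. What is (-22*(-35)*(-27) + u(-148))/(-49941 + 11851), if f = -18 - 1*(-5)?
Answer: 2079/3809 + √6/2930 ≈ 0.54665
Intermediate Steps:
z = √6 (z = √(5 + 1) = √6 ≈ 2.4495)
f = -13 (f = -18 + 5 = -13)
u(r) = -13*√6
(-22*(-35)*(-27) + u(-148))/(-49941 + 11851) = (-22*(-35)*(-27) - 13*√6)/(-49941 + 11851) = (770*(-27) - 13*√6)/(-38090) = (-20790 - 13*√6)*(-1/38090) = 2079/3809 + √6/2930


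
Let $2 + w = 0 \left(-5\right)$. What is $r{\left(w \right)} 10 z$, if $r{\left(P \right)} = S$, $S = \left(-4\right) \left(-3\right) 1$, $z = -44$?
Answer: $-5280$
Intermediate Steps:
$w = -2$ ($w = -2 + 0 \left(-5\right) = -2 + 0 = -2$)
$S = 12$ ($S = 12 \cdot 1 = 12$)
$r{\left(P \right)} = 12$
$r{\left(w \right)} 10 z = 12 \cdot 10 \left(-44\right) = 120 \left(-44\right) = -5280$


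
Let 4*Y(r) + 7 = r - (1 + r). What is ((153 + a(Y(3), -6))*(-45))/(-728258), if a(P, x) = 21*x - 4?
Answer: 1035/728258 ≈ 0.0014212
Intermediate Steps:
Y(r) = -2 (Y(r) = -7/4 + (r - (1 + r))/4 = -7/4 + (r + (-1 - r))/4 = -7/4 + (¼)*(-1) = -7/4 - ¼ = -2)
a(P, x) = -4 + 21*x
((153 + a(Y(3), -6))*(-45))/(-728258) = ((153 + (-4 + 21*(-6)))*(-45))/(-728258) = ((153 + (-4 - 126))*(-45))*(-1/728258) = ((153 - 130)*(-45))*(-1/728258) = (23*(-45))*(-1/728258) = -1035*(-1/728258) = 1035/728258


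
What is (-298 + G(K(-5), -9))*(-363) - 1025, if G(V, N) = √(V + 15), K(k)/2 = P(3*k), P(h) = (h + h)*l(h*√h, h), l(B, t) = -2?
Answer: 107149 - 1089*√15 ≈ 1.0293e+5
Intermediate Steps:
P(h) = -4*h (P(h) = (h + h)*(-2) = (2*h)*(-2) = -4*h)
K(k) = -24*k (K(k) = 2*(-12*k) = -24*k)
G(V, N) = √(15 + V)
(-298 + G(K(-5), -9))*(-363) - 1025 = (-298 + √(15 - 24*(-5)))*(-363) - 1025 = (-298 + √(15 + 120))*(-363) - 1025 = (-298 + √135)*(-363) - 1025 = (-298 + 3*√15)*(-363) - 1025 = (108174 - 1089*√15) - 1025 = 107149 - 1089*√15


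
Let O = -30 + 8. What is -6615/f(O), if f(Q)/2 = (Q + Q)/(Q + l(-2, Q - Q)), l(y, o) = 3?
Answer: -125685/88 ≈ -1428.2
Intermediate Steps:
O = -22
f(Q) = 4*Q/(3 + Q) (f(Q) = 2*((Q + Q)/(Q + 3)) = 2*((2*Q)/(3 + Q)) = 2*(2*Q/(3 + Q)) = 4*Q/(3 + Q))
-6615/f(O) = -6615/(4*(-22)/(3 - 22)) = -6615/(4*(-22)/(-19)) = -6615/(4*(-22)*(-1/19)) = -6615/88/19 = -6615*19/88 = -125685/88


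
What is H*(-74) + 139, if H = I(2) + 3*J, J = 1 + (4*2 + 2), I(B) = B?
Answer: -2451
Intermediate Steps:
J = 11 (J = 1 + (8 + 2) = 1 + 10 = 11)
H = 35 (H = 2 + 3*11 = 2 + 33 = 35)
H*(-74) + 139 = 35*(-74) + 139 = -2590 + 139 = -2451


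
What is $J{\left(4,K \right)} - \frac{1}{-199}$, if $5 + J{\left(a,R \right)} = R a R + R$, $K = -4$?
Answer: $\frac{10946}{199} \approx 55.005$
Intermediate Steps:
$J{\left(a,R \right)} = -5 + R + a R^{2}$ ($J{\left(a,R \right)} = -5 + \left(R a R + R\right) = -5 + \left(a R^{2} + R\right) = -5 + \left(R + a R^{2}\right) = -5 + R + a R^{2}$)
$J{\left(4,K \right)} - \frac{1}{-199} = \left(-5 - 4 + 4 \left(-4\right)^{2}\right) - \frac{1}{-199} = \left(-5 - 4 + 4 \cdot 16\right) - - \frac{1}{199} = \left(-5 - 4 + 64\right) + \frac{1}{199} = 55 + \frac{1}{199} = \frac{10946}{199}$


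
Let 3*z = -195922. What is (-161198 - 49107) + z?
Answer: -826837/3 ≈ -2.7561e+5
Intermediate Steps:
z = -195922/3 (z = (⅓)*(-195922) = -195922/3 ≈ -65307.)
(-161198 - 49107) + z = (-161198 - 49107) - 195922/3 = -210305 - 195922/3 = -826837/3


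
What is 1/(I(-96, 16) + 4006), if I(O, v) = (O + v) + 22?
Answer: 1/3948 ≈ 0.00025329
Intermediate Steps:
I(O, v) = 22 + O + v
1/(I(-96, 16) + 4006) = 1/((22 - 96 + 16) + 4006) = 1/(-58 + 4006) = 1/3948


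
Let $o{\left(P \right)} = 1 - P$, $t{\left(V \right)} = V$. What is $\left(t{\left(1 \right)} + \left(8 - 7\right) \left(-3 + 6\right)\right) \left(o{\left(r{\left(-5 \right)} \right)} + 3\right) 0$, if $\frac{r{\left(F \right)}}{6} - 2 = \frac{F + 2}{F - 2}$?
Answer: $0$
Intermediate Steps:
$r{\left(F \right)} = 12 + \frac{6 \left(2 + F\right)}{-2 + F}$ ($r{\left(F \right)} = 12 + 6 \frac{F + 2}{F - 2} = 12 + 6 \frac{2 + F}{-2 + F} = 12 + \frac{6 \left(2 + F\right)}{-2 + F}$)
$\left(t{\left(1 \right)} + \left(8 - 7\right) \left(-3 + 6\right)\right) \left(o{\left(r{\left(-5 \right)} \right)} + 3\right) 0 = \left(1 + \left(8 - 7\right) \left(-3 + 6\right)\right) \left(\left(1 - \frac{6 \left(-2 + 3 \left(-5\right)\right)}{-2 - 5}\right) + 3\right) 0 = \left(1 + 1 \cdot 3\right) \left(\left(1 - \frac{6 \left(-2 - 15\right)}{-7}\right) + 3\right) 0 = \left(1 + 3\right) \left(\left(1 - 6 \left(- \frac{1}{7}\right) \left(-17\right)\right) + 3\right) 0 = 4 \left(\left(1 - \frac{102}{7}\right) + 3\right) 0 = 4 \left(- \frac{95}{7} + 3\right) 0 = 4 \left(\left(- \frac{74}{7}\right) 0\right) = 4 \cdot 0 = 0$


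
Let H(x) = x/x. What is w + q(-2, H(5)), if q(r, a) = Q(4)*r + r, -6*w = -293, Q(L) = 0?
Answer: 281/6 ≈ 46.833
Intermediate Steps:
w = 293/6 (w = -⅙*(-293) = 293/6 ≈ 48.833)
H(x) = 1
q(r, a) = r (q(r, a) = 0*r + r = 0 + r = r)
w + q(-2, H(5)) = 293/6 - 2 = 281/6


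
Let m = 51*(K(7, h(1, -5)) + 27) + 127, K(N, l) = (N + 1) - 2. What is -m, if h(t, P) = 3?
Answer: -1810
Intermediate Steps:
K(N, l) = -1 + N (K(N, l) = (1 + N) - 2 = -1 + N)
m = 1810 (m = 51*((-1 + 7) + 27) + 127 = 51*(6 + 27) + 127 = 51*33 + 127 = 1683 + 127 = 1810)
-m = -1*1810 = -1810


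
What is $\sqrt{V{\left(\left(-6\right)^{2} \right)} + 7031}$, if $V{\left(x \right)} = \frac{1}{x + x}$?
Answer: $\frac{\sqrt{1012466}}{12} \approx 83.851$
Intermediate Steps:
$V{\left(x \right)} = \frac{1}{2 x}$
$\sqrt{V{\left(\left(-6\right)^{2} \right)} + 7031} = \sqrt{\frac{1}{2 \left(-6\right)^{2}} + 7031} = \sqrt{\frac{1}{2 \cdot 36} + 7031} = \sqrt{\frac{1}{2} \cdot \frac{1}{36} + 7031} = \sqrt{\frac{1}{72} + 7031} = \sqrt{\frac{506233}{72}} = \frac{\sqrt{1012466}}{12}$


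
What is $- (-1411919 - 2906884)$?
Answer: $4318803$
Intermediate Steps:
$- (-1411919 - 2906884) = \left(-1\right) \left(-4318803\right) = 4318803$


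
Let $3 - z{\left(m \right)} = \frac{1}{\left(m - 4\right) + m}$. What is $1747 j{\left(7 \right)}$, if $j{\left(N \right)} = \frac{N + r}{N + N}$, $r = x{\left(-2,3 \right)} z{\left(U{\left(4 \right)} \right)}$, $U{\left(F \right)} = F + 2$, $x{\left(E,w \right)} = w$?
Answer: $\frac{218375}{112} \approx 1949.8$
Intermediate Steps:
$U{\left(F \right)} = 2 + F$
$z{\left(m \right)} = 3 - \frac{1}{-4 + 2 m}$ ($z{\left(m \right)} = 3 - \frac{1}{\left(m - 4\right) + m} = 3 - \frac{1}{\left(-4 + m\right) + m} = 3 - \frac{1}{-4 + 2 m}$)
$r = \frac{69}{8}$ ($r = 3 \frac{-13 + 6 \left(2 + 4\right)}{2 \left(-2 + \left(2 + 4\right)\right)} = 3 \frac{-13 + 6 \cdot 6}{2 \left(-2 + 6\right)} = 3 \frac{-13 + 36}{2 \cdot 4} = 3 \cdot \frac{1}{2} \cdot \frac{1}{4} \cdot 23 = 3 \cdot \frac{23}{8} = \frac{69}{8} \approx 8.625$)
$j{\left(N \right)} = \frac{\frac{69}{8} + N}{2 N}$ ($j{\left(N \right)} = \frac{N + \frac{69}{8}}{N + N} = \frac{\frac{69}{8} + N}{2 N}$)
$1747 j{\left(7 \right)} = 1747 \frac{69 + 8 \cdot 7}{16 \cdot 7} = 1747 \cdot \frac{1}{16} \cdot \frac{1}{7} \left(69 + 56\right) = 1747 \cdot \frac{1}{16} \cdot \frac{1}{7} \cdot 125 = 1747 \cdot \frac{125}{112} = \frac{218375}{112}$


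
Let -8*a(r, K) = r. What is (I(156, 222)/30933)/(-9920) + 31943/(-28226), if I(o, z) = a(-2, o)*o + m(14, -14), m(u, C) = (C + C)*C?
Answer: -4900946464943/4330649695680 ≈ -1.1317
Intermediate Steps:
a(r, K) = -r/8
m(u, C) = 2*C² (m(u, C) = (2*C)*C = 2*C²)
I(o, z) = 392 + o/4 (I(o, z) = (-⅛*(-2))*o + 2*(-14)² = o/4 + 2*196 = o/4 + 392 = 392 + o/4)
(I(156, 222)/30933)/(-9920) + 31943/(-28226) = ((392 + (¼)*156)/30933)/(-9920) + 31943/(-28226) = ((392 + 39)*(1/30933))*(-1/9920) + 31943*(-1/28226) = (431*(1/30933))*(-1/9920) - 31943/28226 = (431/30933)*(-1/9920) - 31943/28226 = -431/306855360 - 31943/28226 = -4900946464943/4330649695680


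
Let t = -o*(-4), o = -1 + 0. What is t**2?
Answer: 16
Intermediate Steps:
o = -1
t = -4 (t = -1*(-1)*(-4) = 1*(-4) = -4)
t**2 = (-4)**2 = 16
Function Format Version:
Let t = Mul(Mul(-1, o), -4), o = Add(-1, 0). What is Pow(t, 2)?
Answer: 16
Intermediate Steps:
o = -1
t = -4 (t = Mul(Mul(-1, -1), -4) = Mul(1, -4) = -4)
Pow(t, 2) = Pow(-4, 2) = 16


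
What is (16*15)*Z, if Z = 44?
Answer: 10560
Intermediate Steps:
(16*15)*Z = (16*15)*44 = 240*44 = 10560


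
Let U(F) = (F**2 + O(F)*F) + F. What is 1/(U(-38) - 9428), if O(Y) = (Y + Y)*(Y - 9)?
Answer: -1/143758 ≈ -6.9561e-6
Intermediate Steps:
O(Y) = 2*Y*(-9 + Y) (O(Y) = (2*Y)*(-9 + Y) = 2*Y*(-9 + Y))
U(F) = F + F**2 + 2*F**2*(-9 + F) (U(F) = (F**2 + (2*F*(-9 + F))*F) + F = (F**2 + 2*F**2*(-9 + F)) + F = F + F**2 + 2*F**2*(-9 + F))
1/(U(-38) - 9428) = 1/(-38*(1 - 38 + 2*(-38)*(-9 - 38)) - 9428) = 1/(-38*(1 - 38 + 2*(-38)*(-47)) - 9428) = 1/(-38*(1 - 38 + 3572) - 9428) = 1/(-38*3535 - 9428) = 1/(-134330 - 9428) = 1/(-143758) = -1/143758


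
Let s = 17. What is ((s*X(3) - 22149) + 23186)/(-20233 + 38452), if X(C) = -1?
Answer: 340/6073 ≈ 0.055986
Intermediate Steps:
((s*X(3) - 22149) + 23186)/(-20233 + 38452) = ((17*(-1) - 22149) + 23186)/(-20233 + 38452) = ((-17 - 22149) + 23186)/18219 = (-22166 + 23186)*(1/18219) = 1020*(1/18219) = 340/6073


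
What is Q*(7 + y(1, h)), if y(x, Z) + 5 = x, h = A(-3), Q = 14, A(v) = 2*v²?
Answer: 42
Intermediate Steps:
h = 18 (h = 2*(-3)² = 2*9 = 18)
y(x, Z) = -5 + x
Q*(7 + y(1, h)) = 14*(7 + (-5 + 1)) = 14*(7 - 4) = 14*3 = 42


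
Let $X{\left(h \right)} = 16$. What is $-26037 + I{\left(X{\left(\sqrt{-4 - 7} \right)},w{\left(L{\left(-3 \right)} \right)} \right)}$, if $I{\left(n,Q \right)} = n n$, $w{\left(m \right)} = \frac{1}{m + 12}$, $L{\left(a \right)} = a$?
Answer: $-25781$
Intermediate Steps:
$w{\left(m \right)} = \frac{1}{12 + m}$
$I{\left(n,Q \right)} = n^{2}$
$-26037 + I{\left(X{\left(\sqrt{-4 - 7} \right)},w{\left(L{\left(-3 \right)} \right)} \right)} = -26037 + 16^{2} = -26037 + 256 = -25781$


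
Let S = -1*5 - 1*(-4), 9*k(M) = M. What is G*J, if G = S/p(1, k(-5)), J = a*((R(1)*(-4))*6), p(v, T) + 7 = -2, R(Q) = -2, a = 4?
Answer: 64/3 ≈ 21.333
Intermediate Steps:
k(M) = M/9
p(v, T) = -9 (p(v, T) = -7 - 2 = -9)
S = -1 (S = -5 + 4 = -1)
J = 192 (J = 4*(-2*(-4)*6) = 4*(8*6) = 4*48 = 192)
G = ⅑ (G = -1/(-9) = -1*(-⅑) = ⅑ ≈ 0.11111)
G*J = (⅑)*192 = 64/3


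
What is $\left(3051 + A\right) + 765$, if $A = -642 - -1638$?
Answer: $4812$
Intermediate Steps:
$A = 996$ ($A = -642 + 1638 = 996$)
$\left(3051 + A\right) + 765 = \left(3051 + 996\right) + 765 = 4047 + 765 = 4812$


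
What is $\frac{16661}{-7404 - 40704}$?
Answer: $- \frac{16661}{48108} \approx -0.34632$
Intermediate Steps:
$\frac{16661}{-7404 - 40704} = \frac{16661}{-48108} = 16661 \left(- \frac{1}{48108}\right) = - \frac{16661}{48108}$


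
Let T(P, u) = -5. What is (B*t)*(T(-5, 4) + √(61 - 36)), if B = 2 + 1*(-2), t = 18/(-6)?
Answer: 0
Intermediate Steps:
t = -3 (t = 18*(-⅙) = -3)
B = 0 (B = 2 - 2 = 0)
(B*t)*(T(-5, 4) + √(61 - 36)) = (0*(-3))*(-5 + √(61 - 36)) = 0*(-5 + √25) = 0*(-5 + 5) = 0*0 = 0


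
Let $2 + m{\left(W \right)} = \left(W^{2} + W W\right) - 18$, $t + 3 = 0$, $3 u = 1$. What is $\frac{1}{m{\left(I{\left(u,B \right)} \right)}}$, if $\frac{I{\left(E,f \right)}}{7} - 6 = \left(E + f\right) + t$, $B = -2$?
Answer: $\frac{9}{1388} \approx 0.0064842$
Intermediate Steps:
$u = \frac{1}{3}$ ($u = \frac{1}{3} \cdot 1 = \frac{1}{3} \approx 0.33333$)
$t = -3$ ($t = -3 + 0 = -3$)
$I{\left(E,f \right)} = 21 + 7 E + 7 f$ ($I{\left(E,f \right)} = 42 + 7 \left(\left(E + f\right) - 3\right) = 42 + 7 \left(-3 + E + f\right) = 42 + \left(-21 + 7 E + 7 f\right) = 21 + 7 E + 7 f$)
$m{\left(W \right)} = -20 + 2 W^{2}$ ($m{\left(W \right)} = -2 - \left(18 - W^{2} - W W\right) = -2 + \left(\left(W^{2} + W^{2}\right) - 18\right) = -2 + \left(2 W^{2} - 18\right) = -2 + \left(-18 + 2 W^{2}\right) = -20 + 2 W^{2}$)
$\frac{1}{m{\left(I{\left(u,B \right)} \right)}} = \frac{1}{-20 + 2 \left(21 + 7 \cdot \frac{1}{3} + 7 \left(-2\right)\right)^{2}} = \frac{1}{-20 + 2 \left(21 + \frac{7}{3} - 14\right)^{2}} = \frac{1}{-20 + 2 \left(\frac{28}{3}\right)^{2}} = \frac{1}{-20 + 2 \cdot \frac{784}{9}} = \frac{1}{-20 + \frac{1568}{9}} = \frac{1}{\frac{1388}{9}} = \frac{9}{1388}$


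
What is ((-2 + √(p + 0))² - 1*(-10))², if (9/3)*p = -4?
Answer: 1252/9 - 608*I*√3/9 ≈ 139.11 - 117.01*I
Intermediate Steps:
p = -4/3 (p = (⅓)*(-4) = -4/3 ≈ -1.3333)
((-2 + √(p + 0))² - 1*(-10))² = ((-2 + √(-4/3 + 0))² - 1*(-10))² = ((-2 + √(-4/3))² + 10)² = ((-2 + 2*I*√3/3)² + 10)² = (10 + (-2 + 2*I*√3/3)²)²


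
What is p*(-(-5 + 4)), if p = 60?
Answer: 60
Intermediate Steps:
p*(-(-5 + 4)) = 60*(-(-5 + 4)) = 60*(-1*(-1)) = 60*1 = 60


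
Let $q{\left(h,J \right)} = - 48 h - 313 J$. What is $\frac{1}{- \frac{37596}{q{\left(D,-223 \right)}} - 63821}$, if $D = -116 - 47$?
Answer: $- \frac{5971}{381078083} \approx -1.5669 \cdot 10^{-5}$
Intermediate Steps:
$D = -163$ ($D = -116 - 47 = -163$)
$q{\left(h,J \right)} = - 313 J - 48 h$
$\frac{1}{- \frac{37596}{q{\left(D,-223 \right)}} - 63821} = \frac{1}{- \frac{37596}{\left(-313\right) \left(-223\right) - -7824} - 63821} = \frac{1}{- \frac{37596}{69799 + 7824} - 63821} = \frac{1}{- \frac{37596}{77623} - 63821} = \frac{1}{\left(-37596\right) \frac{1}{77623} - 63821} = \frac{1}{- \frac{2892}{5971} - 63821} = \frac{1}{- \frac{381078083}{5971}} = - \frac{5971}{381078083}$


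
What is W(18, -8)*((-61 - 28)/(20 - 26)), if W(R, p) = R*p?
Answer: -2136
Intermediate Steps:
W(18, -8)*((-61 - 28)/(20 - 26)) = (18*(-8))*((-61 - 28)/(20 - 26)) = -(-12816)/(-6) = -(-12816)*(-1)/6 = -144*89/6 = -2136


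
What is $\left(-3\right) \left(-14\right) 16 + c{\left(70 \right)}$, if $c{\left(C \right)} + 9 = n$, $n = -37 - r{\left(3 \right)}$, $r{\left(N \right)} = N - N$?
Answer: $626$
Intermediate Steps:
$r{\left(N \right)} = 0$
$n = -37$ ($n = -37 - 0 = -37 + 0 = -37$)
$c{\left(C \right)} = -46$ ($c{\left(C \right)} = -9 - 37 = -46$)
$\left(-3\right) \left(-14\right) 16 + c{\left(70 \right)} = \left(-3\right) \left(-14\right) 16 - 46 = 42 \cdot 16 - 46 = 672 - 46 = 626$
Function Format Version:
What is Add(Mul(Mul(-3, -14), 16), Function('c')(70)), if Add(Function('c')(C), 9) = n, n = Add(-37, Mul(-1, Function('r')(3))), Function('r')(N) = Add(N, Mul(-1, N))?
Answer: 626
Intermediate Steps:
Function('r')(N) = 0
n = -37 (n = Add(-37, Mul(-1, 0)) = Add(-37, 0) = -37)
Function('c')(C) = -46 (Function('c')(C) = Add(-9, -37) = -46)
Add(Mul(Mul(-3, -14), 16), Function('c')(70)) = Add(Mul(Mul(-3, -14), 16), -46) = Add(Mul(42, 16), -46) = Add(672, -46) = 626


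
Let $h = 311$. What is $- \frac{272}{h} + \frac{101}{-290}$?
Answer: $- \frac{110291}{90190} \approx -1.2229$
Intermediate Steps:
$- \frac{272}{h} + \frac{101}{-290} = - \frac{272}{311} + \frac{101}{-290} = \left(-272\right) \frac{1}{311} + 101 \left(- \frac{1}{290}\right) = - \frac{272}{311} - \frac{101}{290} = - \frac{110291}{90190}$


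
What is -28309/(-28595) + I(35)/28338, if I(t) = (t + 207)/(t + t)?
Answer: 802319299/810325110 ≈ 0.99012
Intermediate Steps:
I(t) = (207 + t)/(2*t) (I(t) = (207 + t)/((2*t)) = (207 + t)*(1/(2*t)) = (207 + t)/(2*t))
-28309/(-28595) + I(35)/28338 = -28309/(-28595) + ((1/2)*(207 + 35)/35)/28338 = -28309*(-1/28595) + ((1/2)*(1/35)*242)*(1/28338) = 28309/28595 + (121/35)*(1/28338) = 28309/28595 + 121/991830 = 802319299/810325110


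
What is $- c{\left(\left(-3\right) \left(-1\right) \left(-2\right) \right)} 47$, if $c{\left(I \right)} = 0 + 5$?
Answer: $-235$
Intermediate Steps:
$c{\left(I \right)} = 5$
$- c{\left(\left(-3\right) \left(-1\right) \left(-2\right) \right)} 47 = - 5 \cdot 47 = \left(-1\right) 235 = -235$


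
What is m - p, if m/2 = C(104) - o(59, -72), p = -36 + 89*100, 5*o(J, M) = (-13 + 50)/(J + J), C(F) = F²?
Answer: 3766523/295 ≈ 12768.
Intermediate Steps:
o(J, M) = 37/(10*J) (o(J, M) = ((-13 + 50)/(J + J))/5 = (37/((2*J)))/5 = (37*(1/(2*J)))/5 = (37/(2*J))/5 = 37/(10*J))
p = 8864 (p = -36 + 8900 = 8864)
m = 6381403/295 (m = 2*(104² - 37/(10*59)) = 2*(10816 - 37/(10*59)) = 2*(10816 - 1*37/590) = 2*(10816 - 37/590) = 2*(6381403/590) = 6381403/295 ≈ 21632.)
m - p = 6381403/295 - 1*8864 = 6381403/295 - 8864 = 3766523/295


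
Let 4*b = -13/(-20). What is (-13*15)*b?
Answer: -507/16 ≈ -31.688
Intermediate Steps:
b = 13/80 (b = (-13/(-20))/4 = (-13*(-1/20))/4 = (¼)*(13/20) = 13/80 ≈ 0.16250)
(-13*15)*b = -13*15*(13/80) = -195*13/80 = -507/16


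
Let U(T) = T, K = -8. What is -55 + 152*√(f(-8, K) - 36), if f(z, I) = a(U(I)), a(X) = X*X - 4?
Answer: -55 + 304*√6 ≈ 689.64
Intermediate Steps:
a(X) = -4 + X² (a(X) = X² - 4 = -4 + X²)
f(z, I) = -4 + I²
-55 + 152*√(f(-8, K) - 36) = -55 + 152*√((-4 + (-8)²) - 36) = -55 + 152*√((-4 + 64) - 36) = -55 + 152*√(60 - 36) = -55 + 152*√24 = -55 + 152*(2*√6) = -55 + 304*√6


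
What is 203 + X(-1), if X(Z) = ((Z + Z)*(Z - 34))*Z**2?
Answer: 273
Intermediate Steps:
X(Z) = 2*Z**3*(-34 + Z) (X(Z) = ((2*Z)*(-34 + Z))*Z**2 = (2*Z*(-34 + Z))*Z**2 = 2*Z**3*(-34 + Z))
203 + X(-1) = 203 + 2*(-1)**3*(-34 - 1) = 203 + 2*(-1)*(-35) = 203 + 70 = 273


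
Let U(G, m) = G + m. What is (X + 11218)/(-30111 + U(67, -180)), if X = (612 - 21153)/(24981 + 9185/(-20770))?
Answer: -3548774309/9561955546 ≈ -0.37113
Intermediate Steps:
X = -2081154/2530957 (X = -20541/(24981 + 9185*(-1/20770)) = -20541/(24981 - 1837/4154) = -20541/103769237/4154 = -20541*4154/103769237 = -2081154/2530957 ≈ -0.82228)
(X + 11218)/(-30111 + U(67, -180)) = (-2081154/2530957 + 11218)/(-30111 + (67 - 180)) = 28390194472/(2530957*(-30111 - 113)) = (28390194472/2530957)/(-30224) = (28390194472/2530957)*(-1/30224) = -3548774309/9561955546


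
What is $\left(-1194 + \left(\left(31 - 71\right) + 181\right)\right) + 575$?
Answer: $-478$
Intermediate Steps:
$\left(-1194 + \left(\left(31 - 71\right) + 181\right)\right) + 575 = \left(-1194 + \left(-40 + 181\right)\right) + 575 = \left(-1194 + 141\right) + 575 = -1053 + 575 = -478$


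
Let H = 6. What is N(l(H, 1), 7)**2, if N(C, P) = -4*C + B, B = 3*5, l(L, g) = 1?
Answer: 121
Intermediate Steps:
B = 15
N(C, P) = 15 - 4*C (N(C, P) = -4*C + 15 = 15 - 4*C)
N(l(H, 1), 7)**2 = (15 - 4*1)**2 = (15 - 4)**2 = 11**2 = 121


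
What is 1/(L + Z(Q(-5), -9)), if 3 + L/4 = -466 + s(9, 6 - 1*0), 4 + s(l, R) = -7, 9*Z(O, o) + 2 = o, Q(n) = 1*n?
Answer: -9/17291 ≈ -0.00052050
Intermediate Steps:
Q(n) = n
Z(O, o) = -2/9 + o/9
s(l, R) = -11 (s(l, R) = -4 - 7 = -11)
L = -1920 (L = -12 + 4*(-466 - 11) = -12 + 4*(-477) = -12 - 1908 = -1920)
1/(L + Z(Q(-5), -9)) = 1/(-1920 + (-2/9 + (1/9)*(-9))) = 1/(-1920 + (-2/9 - 1)) = 1/(-1920 - 11/9) = 1/(-17291/9) = -9/17291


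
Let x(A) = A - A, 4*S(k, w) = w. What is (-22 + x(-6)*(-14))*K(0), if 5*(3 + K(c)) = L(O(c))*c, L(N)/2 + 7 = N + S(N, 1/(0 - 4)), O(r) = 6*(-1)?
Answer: 66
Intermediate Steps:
O(r) = -6
S(k, w) = w/4
x(A) = 0
L(N) = -113/8 + 2*N (L(N) = -14 + 2*(N + 1/(4*(0 - 4))) = -14 + 2*(N + (¼)/(-4)) = -14 + 2*(N + (¼)*(-¼)) = -14 + 2*(N - 1/16) = -14 + 2*(-1/16 + N) = -14 + (-⅛ + 2*N) = -113/8 + 2*N)
K(c) = -3 - 209*c/40 (K(c) = -3 + ((-113/8 + 2*(-6))*c)/5 = -3 + ((-113/8 - 12)*c)/5 = -3 + (-209*c/8)/5 = -3 - 209*c/40)
(-22 + x(-6)*(-14))*K(0) = (-22 + 0*(-14))*(-3 - 209/40*0) = (-22 + 0)*(-3 + 0) = -22*(-3) = 66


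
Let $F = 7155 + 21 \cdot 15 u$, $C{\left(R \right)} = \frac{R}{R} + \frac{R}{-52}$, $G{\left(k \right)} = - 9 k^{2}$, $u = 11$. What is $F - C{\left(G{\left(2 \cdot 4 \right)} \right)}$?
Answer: $\frac{137903}{13} \approx 10608.0$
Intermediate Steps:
$C{\left(R \right)} = 1 - \frac{R}{52}$ ($C{\left(R \right)} = 1 + R \left(- \frac{1}{52}\right) = 1 - \frac{R}{52}$)
$F = 10620$ ($F = 7155 + 21 \cdot 15 \cdot 11 = 7155 + 315 \cdot 11 = 7155 + 3465 = 10620$)
$F - C{\left(G{\left(2 \cdot 4 \right)} \right)} = 10620 - \left(1 - \frac{\left(-9\right) \left(2 \cdot 4\right)^{2}}{52}\right) = 10620 - \left(1 - \frac{\left(-9\right) 8^{2}}{52}\right) = 10620 - \left(1 - \frac{\left(-9\right) 64}{52}\right) = 10620 - \left(1 - - \frac{144}{13}\right) = 10620 - \left(1 + \frac{144}{13}\right) = 10620 - \frac{157}{13} = \frac{137903}{13}$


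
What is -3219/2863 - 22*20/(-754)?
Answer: -583703/1079351 ≈ -0.54079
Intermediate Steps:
-3219/2863 - 22*20/(-754) = -3219*1/2863 - 440*(-1/754) = -3219/2863 + 220/377 = -583703/1079351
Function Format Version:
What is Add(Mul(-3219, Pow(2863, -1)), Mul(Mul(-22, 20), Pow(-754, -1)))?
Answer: Rational(-583703, 1079351) ≈ -0.54079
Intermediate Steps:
Add(Mul(-3219, Pow(2863, -1)), Mul(Mul(-22, 20), Pow(-754, -1))) = Add(Mul(-3219, Rational(1, 2863)), Mul(-440, Rational(-1, 754))) = Add(Rational(-3219, 2863), Rational(220, 377)) = Rational(-583703, 1079351)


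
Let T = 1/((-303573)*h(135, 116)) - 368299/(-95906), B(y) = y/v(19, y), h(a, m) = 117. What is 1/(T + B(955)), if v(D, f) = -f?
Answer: 3406393240146/9674865646207 ≈ 0.35209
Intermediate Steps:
B(y) = -1 (B(y) = y/((-y)) = y*(-1/y) = -1)
T = 13081258886353/3406393240146 (T = 1/(-303573*117) - 368299/(-95906) = -1/303573*1/117 - 368299*(-1/95906) = -1/35518041 + 368299/95906 = 13081258886353/3406393240146 ≈ 3.8402)
1/(T + B(955)) = 1/(13081258886353/3406393240146 - 1) = 1/(9674865646207/3406393240146) = 3406393240146/9674865646207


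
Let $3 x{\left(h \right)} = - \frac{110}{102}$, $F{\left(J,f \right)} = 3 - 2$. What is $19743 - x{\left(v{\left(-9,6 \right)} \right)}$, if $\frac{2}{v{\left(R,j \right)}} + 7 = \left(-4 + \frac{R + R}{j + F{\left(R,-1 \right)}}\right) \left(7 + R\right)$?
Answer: $\frac{3020734}{153} \approx 19743.0$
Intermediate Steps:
$F{\left(J,f \right)} = 1$ ($F{\left(J,f \right)} = 3 - 2 = 1$)
$v{\left(R,j \right)} = \frac{2}{-7 + \left(-4 + \frac{2 R}{1 + j}\right) \left(7 + R\right)}$ ($v{\left(R,j \right)} = \frac{2}{-7 + \left(-4 + \frac{R + R}{j + 1}\right) \left(7 + R\right)} = \frac{2}{-7 + \left(-4 + \frac{2 R}{1 + j}\right) \left(7 + R\right)}$)
$x{\left(h \right)} = - \frac{55}{153}$ ($x{\left(h \right)} = \frac{\left(-110\right) \frac{1}{102}}{3} = \frac{1}{3} \left(- \frac{55}{51}\right) = - \frac{55}{153}$)
$19743 - x{\left(v{\left(-9,6 \right)} \right)} = 19743 - - \frac{55}{153} = 19743 + \frac{55}{153} = \frac{3020734}{153}$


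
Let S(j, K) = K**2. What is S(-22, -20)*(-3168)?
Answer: -1267200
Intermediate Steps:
S(-22, -20)*(-3168) = (-20)**2*(-3168) = 400*(-3168) = -1267200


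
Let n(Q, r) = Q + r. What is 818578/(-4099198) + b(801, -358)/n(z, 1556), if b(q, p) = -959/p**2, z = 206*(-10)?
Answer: -3776559513449/18913306048992 ≈ -0.19968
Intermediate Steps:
z = -2060
b(q, p) = -959/p**2
818578/(-4099198) + b(801, -358)/n(z, 1556) = 818578/(-4099198) + (-959/(-358)**2)/(-2060 + 1556) = 818578*(-1/4099198) - 959*1/128164/(-504) = -409289/2049599 - 959/128164*(-1/504) = -409289/2049599 + 137/9227808 = -3776559513449/18913306048992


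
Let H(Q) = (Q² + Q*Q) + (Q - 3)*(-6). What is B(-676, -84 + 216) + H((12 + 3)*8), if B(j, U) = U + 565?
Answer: 28795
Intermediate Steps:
B(j, U) = 565 + U
H(Q) = 18 - 6*Q + 2*Q² (H(Q) = (Q² + Q²) + (-3 + Q)*(-6) = 2*Q² + (18 - 6*Q) = 18 - 6*Q + 2*Q²)
B(-676, -84 + 216) + H((12 + 3)*8) = (565 + (-84 + 216)) + (18 - 6*(12 + 3)*8 + 2*((12 + 3)*8)²) = (565 + 132) + (18 - 90*8 + 2*(15*8)²) = 697 + (18 - 6*120 + 2*120²) = 697 + (18 - 720 + 2*14400) = 697 + (18 - 720 + 28800) = 697 + 28098 = 28795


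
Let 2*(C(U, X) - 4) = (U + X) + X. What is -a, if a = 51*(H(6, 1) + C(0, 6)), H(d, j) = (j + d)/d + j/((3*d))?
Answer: -1717/3 ≈ -572.33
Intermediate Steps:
H(d, j) = (d + j)/d + j/(3*d) (H(d, j) = (d + j)/d + j*(1/(3*d)) = (d + j)/d + j/(3*d))
C(U, X) = 4 + X + U/2 (C(U, X) = 4 + ((U + X) + X)/2 = 4 + (U + 2*X)/2 = 4 + (X + U/2) = 4 + X + U/2)
a = 1717/3 (a = 51*((6 + (4/3)*1)/6 + (4 + 6 + (1/2)*0)) = 51*((6 + 4/3)/6 + (4 + 6 + 0)) = 51*((1/6)*(22/3) + 10) = 51*(11/9 + 10) = 51*(101/9) = 1717/3 ≈ 572.33)
-a = -1*1717/3 = -1717/3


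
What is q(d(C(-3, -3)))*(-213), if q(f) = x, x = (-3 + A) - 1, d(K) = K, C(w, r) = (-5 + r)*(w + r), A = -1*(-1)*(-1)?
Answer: 1065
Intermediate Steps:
A = -1 (A = 1*(-1) = -1)
C(w, r) = (-5 + r)*(r + w)
x = -5 (x = (-3 - 1) - 1 = -4 - 1 = -5)
q(f) = -5
q(d(C(-3, -3)))*(-213) = -5*(-213) = 1065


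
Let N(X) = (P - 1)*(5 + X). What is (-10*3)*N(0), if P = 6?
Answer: -750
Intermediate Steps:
N(X) = 25 + 5*X (N(X) = (6 - 1)*(5 + X) = 5*(5 + X) = 25 + 5*X)
(-10*3)*N(0) = (-10*3)*(25 + 5*0) = -30*(25 + 0) = -30*25 = -750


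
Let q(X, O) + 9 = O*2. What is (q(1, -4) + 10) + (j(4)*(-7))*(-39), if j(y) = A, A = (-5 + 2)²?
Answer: 2450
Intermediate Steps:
q(X, O) = -9 + 2*O (q(X, O) = -9 + O*2 = -9 + 2*O)
A = 9 (A = (-3)² = 9)
j(y) = 9
(q(1, -4) + 10) + (j(4)*(-7))*(-39) = ((-9 + 2*(-4)) + 10) + (9*(-7))*(-39) = ((-9 - 8) + 10) - 63*(-39) = (-17 + 10) + 2457 = -7 + 2457 = 2450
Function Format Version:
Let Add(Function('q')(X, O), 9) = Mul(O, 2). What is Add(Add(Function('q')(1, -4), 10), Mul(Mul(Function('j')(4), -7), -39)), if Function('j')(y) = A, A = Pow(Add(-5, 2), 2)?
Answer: 2450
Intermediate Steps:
Function('q')(X, O) = Add(-9, Mul(2, O)) (Function('q')(X, O) = Add(-9, Mul(O, 2)) = Add(-9, Mul(2, O)))
A = 9 (A = Pow(-3, 2) = 9)
Function('j')(y) = 9
Add(Add(Function('q')(1, -4), 10), Mul(Mul(Function('j')(4), -7), -39)) = Add(Add(Add(-9, Mul(2, -4)), 10), Mul(Mul(9, -7), -39)) = Add(Add(Add(-9, -8), 10), Mul(-63, -39)) = Add(Add(-17, 10), 2457) = Add(-7, 2457) = 2450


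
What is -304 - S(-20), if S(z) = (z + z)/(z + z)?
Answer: -305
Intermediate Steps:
S(z) = 1 (S(z) = (2*z)/((2*z)) = (2*z)*(1/(2*z)) = 1)
-304 - S(-20) = -304 - 1*1 = -304 - 1 = -305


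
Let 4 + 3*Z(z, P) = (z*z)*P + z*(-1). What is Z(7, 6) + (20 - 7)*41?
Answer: 1882/3 ≈ 627.33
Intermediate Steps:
Z(z, P) = -4/3 - z/3 + P*z**2/3 (Z(z, P) = -4/3 + ((z*z)*P + z*(-1))/3 = -4/3 + (z**2*P - z)/3 = -4/3 + (P*z**2 - z)/3 = -4/3 + (-z + P*z**2)/3 = -4/3 + (-z/3 + P*z**2/3) = -4/3 - z/3 + P*z**2/3)
Z(7, 6) + (20 - 7)*41 = (-4/3 - 1/3*7 + (1/3)*6*7**2) + (20 - 7)*41 = (-4/3 - 7/3 + (1/3)*6*49) + 13*41 = (-4/3 - 7/3 + 98) + 533 = 283/3 + 533 = 1882/3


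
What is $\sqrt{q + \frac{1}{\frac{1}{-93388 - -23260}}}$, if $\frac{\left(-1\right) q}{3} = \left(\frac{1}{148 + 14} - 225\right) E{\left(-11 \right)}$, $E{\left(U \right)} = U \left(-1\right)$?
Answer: $\frac{i \sqrt{20315838}}{18} \approx 250.41 i$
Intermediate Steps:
$E{\left(U \right)} = - U$
$q = \frac{400939}{54}$ ($q = - 3 \left(\frac{1}{148 + 14} - 225\right) \left(\left(-1\right) \left(-11\right)\right) = - 3 \left(\frac{1}{162} - 225\right) 11 = - 3 \left(\left(- \frac{36449}{162}\right) 11\right) = \left(-3\right) \left(- \frac{400939}{162}\right) = \frac{400939}{54} \approx 7424.8$)
$\sqrt{q + \frac{1}{\frac{1}{-93388 - -23260}}} = \sqrt{\frac{400939}{54} + \frac{1}{\frac{1}{-93388 - -23260}}} = \sqrt{\frac{400939}{54} + \frac{1}{\frac{1}{-93388 + 23260}}} = \sqrt{\frac{400939}{54} + \frac{1}{\frac{1}{-70128}}} = \sqrt{\frac{400939}{54} + \frac{1}{- \frac{1}{70128}}} = \sqrt{\frac{400939}{54} - 70128} = \sqrt{- \frac{3385973}{54}} = \frac{i \sqrt{20315838}}{18}$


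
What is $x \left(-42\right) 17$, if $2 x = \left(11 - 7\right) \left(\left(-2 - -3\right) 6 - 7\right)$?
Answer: $1428$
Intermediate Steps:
$x = -2$ ($x = \frac{\left(11 - 7\right) \left(\left(-2 - -3\right) 6 - 7\right)}{2} = \frac{4 \left(\left(-2 + 3\right) 6 - 7\right)}{2} = \frac{4 \left(1 \cdot 6 - 7\right)}{2} = \frac{4 \left(6 - 7\right)}{2} = \frac{4 \left(-1\right)}{2} = \frac{1}{2} \left(-4\right) = -2$)
$x \left(-42\right) 17 = \left(-2\right) \left(-42\right) 17 = 84 \cdot 17 = 1428$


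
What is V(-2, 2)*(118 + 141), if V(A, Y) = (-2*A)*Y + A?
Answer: 1554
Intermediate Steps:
V(A, Y) = A - 2*A*Y (V(A, Y) = -2*A*Y + A = A - 2*A*Y)
V(-2, 2)*(118 + 141) = (-2*(1 - 2*2))*(118 + 141) = -2*(1 - 4)*259 = -2*(-3)*259 = 6*259 = 1554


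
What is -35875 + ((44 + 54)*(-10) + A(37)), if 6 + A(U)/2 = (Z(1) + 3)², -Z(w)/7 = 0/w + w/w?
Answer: -36835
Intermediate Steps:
Z(w) = -7 (Z(w) = -7*(0/w + w/w) = -7*(0 + 1) = -7*1 = -7)
A(U) = 20 (A(U) = -12 + 2*(-7 + 3)² = -12 + 2*(-4)² = -12 + 2*16 = -12 + 32 = 20)
-35875 + ((44 + 54)*(-10) + A(37)) = -35875 + ((44 + 54)*(-10) + 20) = -35875 + (98*(-10) + 20) = -35875 + (-980 + 20) = -35875 - 960 = -36835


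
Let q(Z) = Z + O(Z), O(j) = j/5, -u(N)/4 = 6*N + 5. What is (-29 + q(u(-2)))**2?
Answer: 529/25 ≈ 21.160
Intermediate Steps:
u(N) = -20 - 24*N (u(N) = -4*(6*N + 5) = -4*(5 + 6*N) = -20 - 24*N)
O(j) = j/5 (O(j) = j*(1/5) = j/5)
q(Z) = 6*Z/5 (q(Z) = Z + Z/5 = 6*Z/5)
(-29 + q(u(-2)))**2 = (-29 + 6*(-20 - 24*(-2))/5)**2 = (-29 + 6*(-20 + 48)/5)**2 = (-29 + (6/5)*28)**2 = (-29 + 168/5)**2 = (23/5)**2 = 529/25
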